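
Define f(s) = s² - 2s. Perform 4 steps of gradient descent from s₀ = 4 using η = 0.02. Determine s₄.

f′(s) = 2s - 2
s₁ = 4 − 0.02·6 = 3.88
s₂ = 3.88 − 0.02·5.76 = 3.7648
s₃ = 3.7648 − 0.02·5.5296 = 3.654208
s₄ = 3.654208 − 0.02·5.308416 = 3.54803968

3.54803968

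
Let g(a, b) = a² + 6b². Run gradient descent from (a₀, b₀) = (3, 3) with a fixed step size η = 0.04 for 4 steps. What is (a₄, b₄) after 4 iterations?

∇g = (2a, 12b)
(a₁, b₁) = (3, 3) − 0.04·(6, 36) = (2.76, 1.56)
(a₂, b₂) = (2.76, 1.56) − 0.04·(5.52, 18.72) = (2.5392, 0.8112)
(a₃, b₃) = (2.5392, 0.8112) − 0.04·(5.0784, 9.7344) = (2.336064, 0.421824)
(a₄, b₄) = (2.336064, 0.421824) − 0.04·(4.672128, 5.061888) = (2.14917888, 0.21934848)

(2.14917888, 0.21934848)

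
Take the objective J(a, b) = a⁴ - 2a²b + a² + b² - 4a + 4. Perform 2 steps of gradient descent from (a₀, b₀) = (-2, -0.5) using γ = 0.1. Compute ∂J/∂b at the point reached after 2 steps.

-13.02403072

∇J = (4a³ - 4ab + 2a - 4, -2a² + 2b)
(a₁, b₁) = (-2, -0.5) − 0.1·(-44, -9) = (2.4, 0.4)
(a₂, b₂) = (2.4, 0.4) − 0.1·(52.256, -10.72) = (-2.8256, 1.472)
∂J/∂b at (-2.8256, 1.472) = -13.02403072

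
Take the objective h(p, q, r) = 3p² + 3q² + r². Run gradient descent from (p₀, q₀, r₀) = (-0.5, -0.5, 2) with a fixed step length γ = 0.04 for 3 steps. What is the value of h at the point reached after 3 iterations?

2.71446989824

∇h = (6p, 6q, 2r)
Step 1: at (-0.5, -0.5, 2), ∇h = (-3, -3, 4) → (-0.5, -0.5, 2) − 0.04·(-3, -3, 4) = (-0.38, -0.38, 1.84)
Step 2: at (-0.38, -0.38, 1.84), ∇h = (-2.28, -2.28, 3.68) → (-0.38, -0.38, 1.84) − 0.04·(-2.28, -2.28, 3.68) = (-0.2888, -0.2888, 1.6928)
Step 3: at (-0.2888, -0.2888, 1.6928), ∇h = (-1.7328, -1.7328, 3.3856) → (-0.2888, -0.2888, 1.6928) − 0.04·(-1.7328, -1.7328, 3.3856) = (-0.219488, -0.219488, 1.557376)
h(-0.219488, -0.219488, 1.557376) = 2.71446989824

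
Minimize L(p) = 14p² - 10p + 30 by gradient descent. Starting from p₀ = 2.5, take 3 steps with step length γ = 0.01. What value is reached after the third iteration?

1.15696

L′(p) = 28p - 10
p₁ = 2.5 − 0.01·60 = 1.9
p₂ = 1.9 − 0.01·43.2 = 1.468
p₃ = 1.468 − 0.01·31.104 = 1.15696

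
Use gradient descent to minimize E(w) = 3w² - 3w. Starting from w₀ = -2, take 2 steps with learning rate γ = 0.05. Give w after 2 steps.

E′(w) = 6w - 3
Step 1: E′(-2) = -15; w₁ = -2 − 0.05·(-15) = -1.25
Step 2: E′(-1.25) = -10.5; w₂ = -1.25 − 0.05·(-10.5) = -0.725

-0.725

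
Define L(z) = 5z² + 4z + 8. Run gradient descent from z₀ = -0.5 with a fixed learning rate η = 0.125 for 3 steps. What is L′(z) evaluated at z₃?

L′(z) = 10z + 4
z₁ = -0.5 − 0.125·(-1) = -0.375
z₂ = -0.375 − 0.125·0.25 = -0.40625
z₃ = -0.40625 − 0.125·(-0.0625) = -0.3984375
L′(z) at (-0.3984375) = 0.015625

0.015625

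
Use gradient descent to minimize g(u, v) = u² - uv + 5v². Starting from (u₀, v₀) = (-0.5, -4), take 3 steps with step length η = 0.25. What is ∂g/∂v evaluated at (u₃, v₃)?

∇g = (2u - v, -u + 10v)
Step 1: at (-0.5, -4), ∇g = (3, -39.5) → (-0.5, -4) − 0.25·(3, -39.5) = (-1.25, 5.875)
Step 2: at (-1.25, 5.875), ∇g = (-8.375, 60) → (-1.25, 5.875) − 0.25·(-8.375, 60) = (0.84375, -9.125)
Step 3: at (0.84375, -9.125), ∇g = (10.8125, -92.09375) → (0.84375, -9.125) − 0.25·(10.8125, -92.09375) = (-1.859375, 13.8984375)
∂g/∂v at (-1.859375, 13.8984375) = 140.84375

140.84375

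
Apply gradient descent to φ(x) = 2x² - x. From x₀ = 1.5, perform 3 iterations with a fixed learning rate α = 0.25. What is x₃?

φ′(x) = 4x - 1
Step 1: φ′(1.5) = 5; x₁ = 1.5 − 0.25·5 = 0.25
Step 2: φ′(0.25) = 0; x₂ = 0.25 − 0.25·0 = 0.25
Step 3: φ′(0.25) = 0; x₃ = 0.25 − 0.25·0 = 0.25

0.25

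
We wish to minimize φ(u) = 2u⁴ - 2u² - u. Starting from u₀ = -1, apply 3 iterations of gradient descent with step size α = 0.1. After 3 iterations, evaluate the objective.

0.125

φ′(u) = 8u³ - 4u - 1
Step 1: φ′(-1) = -5; u₁ = -1 − 0.1·(-5) = -0.5
Step 2: φ′(-0.5) = 0; u₂ = -0.5 − 0.1·0 = -0.5
Step 3: φ′(-0.5) = 0; u₃ = -0.5 − 0.1·0 = -0.5
φ(-0.5) = 0.125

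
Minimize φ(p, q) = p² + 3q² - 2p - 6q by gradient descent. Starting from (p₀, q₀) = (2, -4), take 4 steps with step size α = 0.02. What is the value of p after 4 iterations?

∇φ = (2p - 2, 6q - 6)
Step 1: at (2, -4), ∇φ = (2, -30) → (2, -4) − 0.02·(2, -30) = (1.96, -3.4)
Step 2: at (1.96, -3.4), ∇φ = (1.92, -26.4) → (1.96, -3.4) − 0.02·(1.92, -26.4) = (1.9216, -2.872)
Step 3: at (1.9216, -2.872), ∇φ = (1.8432, -23.232) → (1.9216, -2.872) − 0.02·(1.8432, -23.232) = (1.884736, -2.40736)
Step 4: at (1.884736, -2.40736), ∇φ = (1.769472, -20.44416) → (1.884736, -2.40736) − 0.02·(1.769472, -20.44416) = (1.84934656, -1.9984768)
p = 1.84934656

1.84934656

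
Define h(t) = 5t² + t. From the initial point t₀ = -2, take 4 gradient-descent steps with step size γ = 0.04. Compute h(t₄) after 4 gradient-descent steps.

h′(t) = 10t + 1
Step 1: h′(-2) = -19; t₁ = -2 − 0.04·(-19) = -1.24
Step 2: h′(-1.24) = -11.4; t₂ = -1.24 − 0.04·(-11.4) = -0.784
Step 3: h′(-0.784) = -6.84; t₃ = -0.784 − 0.04·(-6.84) = -0.5104
Step 4: h′(-0.5104) = -4.104; t₄ = -0.5104 − 0.04·(-4.104) = -0.34624
h(-0.34624) = 0.253170688

0.253170688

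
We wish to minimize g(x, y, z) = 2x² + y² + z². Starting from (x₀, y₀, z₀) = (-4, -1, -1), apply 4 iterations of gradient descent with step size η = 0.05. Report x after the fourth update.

∇g = (4x, 2y, 2z)
Step 1: at (-4, -1, -1), ∇g = (-16, -2, -2) → (-4, -1, -1) − 0.05·(-16, -2, -2) = (-3.2, -0.9, -0.9)
Step 2: at (-3.2, -0.9, -0.9), ∇g = (-12.8, -1.8, -1.8) → (-3.2, -0.9, -0.9) − 0.05·(-12.8, -1.8, -1.8) = (-2.56, -0.81, -0.81)
Step 3: at (-2.56, -0.81, -0.81), ∇g = (-10.24, -1.62, -1.62) → (-2.56, -0.81, -0.81) − 0.05·(-10.24, -1.62, -1.62) = (-2.048, -0.729, -0.729)
Step 4: at (-2.048, -0.729, -0.729), ∇g = (-8.192, -1.458, -1.458) → (-2.048, -0.729, -0.729) − 0.05·(-8.192, -1.458, -1.458) = (-1.6384, -0.6561, -0.6561)
x = -1.6384

-1.6384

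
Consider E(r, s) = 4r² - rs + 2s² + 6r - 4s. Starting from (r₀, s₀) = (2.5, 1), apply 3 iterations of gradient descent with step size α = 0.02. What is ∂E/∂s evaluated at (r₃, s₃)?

-0.7868

∇E = (8r - s + 6, -r + 4s - 4)
Step 1: at (2.5, 1), ∇E = (25, -2.5) → (2.5, 1) − 0.02·(25, -2.5) = (2, 1.05)
Step 2: at (2, 1.05), ∇E = (20.95, -1.8) → (2, 1.05) − 0.02·(20.95, -1.8) = (1.581, 1.086)
Step 3: at (1.581, 1.086), ∇E = (17.562, -1.237) → (1.581, 1.086) − 0.02·(17.562, -1.237) = (1.22976, 1.11074)
∂E/∂s at (1.22976, 1.11074) = -0.7868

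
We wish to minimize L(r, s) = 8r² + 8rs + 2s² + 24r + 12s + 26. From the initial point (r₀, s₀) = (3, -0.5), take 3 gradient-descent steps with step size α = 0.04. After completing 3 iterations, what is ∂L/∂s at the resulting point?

∇L = (16r + 8s + 24, 8r + 4s + 12)
Step 1: at (3, -0.5), ∇L = (68, 34) → (3, -0.5) − 0.04·(68, 34) = (0.28, -1.86)
Step 2: at (0.28, -1.86), ∇L = (13.6, 6.8) → (0.28, -1.86) − 0.04·(13.6, 6.8) = (-0.264, -2.132)
Step 3: at (-0.264, -2.132), ∇L = (2.72, 1.36) → (-0.264, -2.132) − 0.04·(2.72, 1.36) = (-0.3728, -2.1864)
∂L/∂s at (-0.3728, -2.1864) = 0.272

0.272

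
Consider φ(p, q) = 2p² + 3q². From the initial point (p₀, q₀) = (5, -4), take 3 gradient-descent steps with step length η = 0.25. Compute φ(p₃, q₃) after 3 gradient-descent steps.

0.75

∇φ = (4p, 6q)
Step 1: at (5, -4), ∇φ = (20, -24) → (5, -4) − 0.25·(20, -24) = (0, 2)
Step 2: at (0, 2), ∇φ = (0, 12) → (0, 2) − 0.25·(0, 12) = (0, -1)
Step 3: at (0, -1), ∇φ = (0, -6) → (0, -1) − 0.25·(0, -6) = (0, 0.5)
φ(0, 0.5) = 0.75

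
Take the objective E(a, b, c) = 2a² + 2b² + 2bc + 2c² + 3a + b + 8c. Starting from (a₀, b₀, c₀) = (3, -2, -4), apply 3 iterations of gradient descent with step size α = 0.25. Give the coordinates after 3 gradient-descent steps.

(-0.75, 1.1875, -2.125)

∇E = (4a + 3, 4b + 2c + 1, 2b + 4c + 8)
Step 1: at (3, -2, -4), ∇E = (15, -15, -12) → (3, -2, -4) − 0.25·(15, -15, -12) = (-0.75, 1.75, -1)
Step 2: at (-0.75, 1.75, -1), ∇E = (0, 6, 7.5) → (-0.75, 1.75, -1) − 0.25·(0, 6, 7.5) = (-0.75, 0.25, -2.875)
Step 3: at (-0.75, 0.25, -2.875), ∇E = (0, -3.75, -3) → (-0.75, 0.25, -2.875) − 0.25·(0, -3.75, -3) = (-0.75, 1.1875, -2.125)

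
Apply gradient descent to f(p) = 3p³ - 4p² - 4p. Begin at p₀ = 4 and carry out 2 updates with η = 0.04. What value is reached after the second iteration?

f′(p) = 9p² - 8p - 4
p₁ = 4 − 0.04·108 = -0.32
p₂ = -0.32 − 0.04·(-0.5184) = -0.299264

-0.299264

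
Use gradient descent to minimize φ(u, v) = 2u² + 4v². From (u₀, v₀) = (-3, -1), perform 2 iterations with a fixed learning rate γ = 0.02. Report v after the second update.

∇φ = (4u, 8v)
(u₁, v₁) = (-3, -1) − 0.02·(-12, -8) = (-2.76, -0.84)
(u₂, v₂) = (-2.76, -0.84) − 0.02·(-11.04, -6.72) = (-2.5392, -0.7056)
v = -0.7056

-0.7056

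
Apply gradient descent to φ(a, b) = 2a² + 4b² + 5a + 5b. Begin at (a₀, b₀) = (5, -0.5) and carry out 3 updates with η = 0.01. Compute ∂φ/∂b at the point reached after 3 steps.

0.778688

∇φ = (4a + 5, 8b + 5)
Step 1: at (5, -0.5), ∇φ = (25, 1) → (5, -0.5) − 0.01·(25, 1) = (4.75, -0.51)
Step 2: at (4.75, -0.51), ∇φ = (24, 0.92) → (4.75, -0.51) − 0.01·(24, 0.92) = (4.51, -0.5192)
Step 3: at (4.51, -0.5192), ∇φ = (23.04, 0.8464) → (4.51, -0.5192) − 0.01·(23.04, 0.8464) = (4.2796, -0.527664)
∂φ/∂b at (4.2796, -0.527664) = 0.778688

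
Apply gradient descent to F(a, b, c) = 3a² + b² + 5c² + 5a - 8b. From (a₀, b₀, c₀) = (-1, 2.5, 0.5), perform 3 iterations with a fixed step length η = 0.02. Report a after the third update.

∇F = (6a + 5, 2b - 8, 10c)
Step 1: at (-1, 2.5, 0.5), ∇F = (-1, -3, 5) → (-1, 2.5, 0.5) − 0.02·(-1, -3, 5) = (-0.98, 2.56, 0.4)
Step 2: at (-0.98, 2.56, 0.4), ∇F = (-0.88, -2.88, 4) → (-0.98, 2.56, 0.4) − 0.02·(-0.88, -2.88, 4) = (-0.9624, 2.6176, 0.32)
Step 3: at (-0.9624, 2.6176, 0.32), ∇F = (-0.7744, -2.7648, 3.2) → (-0.9624, 2.6176, 0.32) − 0.02·(-0.7744, -2.7648, 3.2) = (-0.946912, 2.672896, 0.256)
a = -0.946912

-0.946912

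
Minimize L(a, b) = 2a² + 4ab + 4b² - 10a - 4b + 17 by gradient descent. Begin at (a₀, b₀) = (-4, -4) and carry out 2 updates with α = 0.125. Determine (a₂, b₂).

(0.625, -0.125)

∇L = (4a + 4b - 10, 4a + 8b - 4)
Step 1: at (-4, -4), ∇L = (-42, -52) → (-4, -4) − 0.125·(-42, -52) = (1.25, 2.5)
Step 2: at (1.25, 2.5), ∇L = (5, 21) → (1.25, 2.5) − 0.125·(5, 21) = (0.625, -0.125)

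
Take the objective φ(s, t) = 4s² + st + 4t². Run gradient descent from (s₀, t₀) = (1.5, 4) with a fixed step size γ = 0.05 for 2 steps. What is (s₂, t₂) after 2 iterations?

∇φ = (8s + t, s + 8t)
Step 1: at (1.5, 4), ∇φ = (16, 33.5) → (1.5, 4) − 0.05·(16, 33.5) = (0.7, 2.325)
Step 2: at (0.7, 2.325), ∇φ = (7.925, 19.3) → (0.7, 2.325) − 0.05·(7.925, 19.3) = (0.30375, 1.36)

(0.30375, 1.36)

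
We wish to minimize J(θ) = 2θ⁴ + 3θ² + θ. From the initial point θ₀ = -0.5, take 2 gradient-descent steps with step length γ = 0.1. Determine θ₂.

-0.1736

J′(θ) = 8θ³ + 6θ + 1
Step 1: J′(-0.5) = -3; θ₁ = -0.5 − 0.1·(-3) = -0.2
Step 2: J′(-0.2) = -0.264; θ₂ = -0.2 − 0.1·(-0.264) = -0.1736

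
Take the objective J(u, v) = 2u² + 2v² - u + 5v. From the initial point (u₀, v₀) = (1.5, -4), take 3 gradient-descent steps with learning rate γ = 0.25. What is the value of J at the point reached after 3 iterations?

∇J = (4u - 1, 4v + 5)
(u₁, v₁) = (1.5, -4) − 0.25·(5, -11) = (0.25, -1.25)
(u₂, v₂) = (0.25, -1.25) − 0.25·(0, 0) = (0.25, -1.25)
(u₃, v₃) = (0.25, -1.25) − 0.25·(0, 0) = (0.25, -1.25)
J(0.25, -1.25) = -3.25

-3.25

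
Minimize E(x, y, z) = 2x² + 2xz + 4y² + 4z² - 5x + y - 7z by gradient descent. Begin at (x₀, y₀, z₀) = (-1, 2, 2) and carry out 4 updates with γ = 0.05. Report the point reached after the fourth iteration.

∇E = (4x + 2z - 5, 8y + 1, 2x + 8z - 7)
Step 1: at (-1, 2, 2), ∇E = (-5, 17, 7) → (-1, 2, 2) − 0.05·(-5, 17, 7) = (-0.75, 1.15, 1.65)
Step 2: at (-0.75, 1.15, 1.65), ∇E = (-4.7, 10.2, 4.7) → (-0.75, 1.15, 1.65) − 0.05·(-4.7, 10.2, 4.7) = (-0.515, 0.64, 1.415)
Step 3: at (-0.515, 0.64, 1.415), ∇E = (-4.23, 6.12, 3.29) → (-0.515, 0.64, 1.415) − 0.05·(-4.23, 6.12, 3.29) = (-0.3035, 0.334, 1.2505)
Step 4: at (-0.3035, 0.334, 1.2505), ∇E = (-3.713, 3.672, 2.397) → (-0.3035, 0.334, 1.2505) − 0.05·(-3.713, 3.672, 2.397) = (-0.11785, 0.1504, 1.13065)

(-0.11785, 0.1504, 1.13065)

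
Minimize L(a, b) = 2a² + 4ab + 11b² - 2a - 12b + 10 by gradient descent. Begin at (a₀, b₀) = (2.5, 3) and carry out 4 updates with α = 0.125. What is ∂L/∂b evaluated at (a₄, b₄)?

∇L = (4a + 4b - 2, 4a + 22b - 12)
(a₁, b₁) = (2.5, 3) − 0.125·(20, 64) = (0, -5)
(a₂, b₂) = (0, -5) − 0.125·(-22, -122) = (2.75, 10.25)
(a₃, b₃) = (2.75, 10.25) − 0.125·(50, 224.5) = (-3.5, -17.8125)
(a₄, b₄) = (-3.5, -17.8125) − 0.125·(-87.25, -417.875) = (7.40625, 34.421875)
∂L/∂b at (7.40625, 34.421875) = 774.90625

774.90625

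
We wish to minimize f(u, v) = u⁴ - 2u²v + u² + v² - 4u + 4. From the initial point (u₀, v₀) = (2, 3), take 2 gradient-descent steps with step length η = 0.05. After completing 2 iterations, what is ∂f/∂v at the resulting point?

∇f = (4u³ - 4uv + 2u - 4, -2u² + 2v)
(u₁, v₁) = (2, 3) − 0.05·(8, -2) = (1.6, 3.1)
(u₂, v₂) = (1.6, 3.1) − 0.05·(-4.256, 1.08) = (1.8128, 3.046)
∂f/∂v at (1.8128, 3.046) = -0.48048768

-0.48048768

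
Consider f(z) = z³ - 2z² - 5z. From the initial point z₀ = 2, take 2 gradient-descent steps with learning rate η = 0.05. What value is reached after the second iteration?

f′(z) = 3z² - 4z - 5
Step 1: f′(2) = -1; z₁ = 2 − 0.05·(-1) = 2.05
Step 2: f′(2.05) = -0.5925; z₂ = 2.05 − 0.05·(-0.5925) = 2.079625

2.079625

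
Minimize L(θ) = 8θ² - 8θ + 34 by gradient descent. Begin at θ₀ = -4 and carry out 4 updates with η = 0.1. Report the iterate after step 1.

L′(θ) = 16θ - 8
θ₁ = -4 − 0.1·(-72) = 3.2

3.2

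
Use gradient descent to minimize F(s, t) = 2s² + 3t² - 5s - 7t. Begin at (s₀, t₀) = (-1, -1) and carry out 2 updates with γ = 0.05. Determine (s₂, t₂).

(-0.19, 0.105)

∇F = (4s - 5, 6t - 7)
(s₁, t₁) = (-1, -1) − 0.05·(-9, -13) = (-0.55, -0.35)
(s₂, t₂) = (-0.55, -0.35) − 0.05·(-7.2, -9.1) = (-0.19, 0.105)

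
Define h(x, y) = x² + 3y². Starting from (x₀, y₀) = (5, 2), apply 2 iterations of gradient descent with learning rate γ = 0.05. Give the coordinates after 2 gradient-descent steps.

(4.05, 0.98)

∇h = (2x, 6y)
Step 1: at (5, 2), ∇h = (10, 12) → (5, 2) − 0.05·(10, 12) = (4.5, 1.4)
Step 2: at (4.5, 1.4), ∇h = (9, 8.4) → (4.5, 1.4) − 0.05·(9, 8.4) = (4.05, 0.98)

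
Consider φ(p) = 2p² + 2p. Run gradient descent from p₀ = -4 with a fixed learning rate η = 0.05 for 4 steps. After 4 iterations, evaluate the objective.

3.61041792

φ′(p) = 4p + 2
p₁ = -4 − 0.05·(-14) = -3.3
p₂ = -3.3 − 0.05·(-11.2) = -2.74
p₃ = -2.74 − 0.05·(-8.96) = -2.292
p₄ = -2.292 − 0.05·(-7.168) = -1.9336
φ(-1.9336) = 3.61041792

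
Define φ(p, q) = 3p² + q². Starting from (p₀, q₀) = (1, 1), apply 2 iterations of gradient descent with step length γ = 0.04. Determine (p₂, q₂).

(0.5776, 0.8464)

∇φ = (6p, 2q)
Step 1: at (1, 1), ∇φ = (6, 2) → (1, 1) − 0.04·(6, 2) = (0.76, 0.92)
Step 2: at (0.76, 0.92), ∇φ = (4.56, 1.84) → (0.76, 0.92) − 0.04·(4.56, 1.84) = (0.5776, 0.8464)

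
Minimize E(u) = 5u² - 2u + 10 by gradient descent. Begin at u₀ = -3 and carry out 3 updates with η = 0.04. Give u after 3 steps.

-0.4912

E′(u) = 10u - 2
u₁ = -3 − 0.04·(-32) = -1.72
u₂ = -1.72 − 0.04·(-19.2) = -0.952
u₃ = -0.952 − 0.04·(-11.52) = -0.4912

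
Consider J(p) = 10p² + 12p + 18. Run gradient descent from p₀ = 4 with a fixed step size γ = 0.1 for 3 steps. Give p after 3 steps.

J′(p) = 20p + 12
Step 1: J′(4) = 92; p₁ = 4 − 0.1·92 = -5.2
Step 2: J′(-5.2) = -92; p₂ = -5.2 − 0.1·(-92) = 4
Step 3: J′(4) = 92; p₃ = 4 − 0.1·92 = -5.2

-5.2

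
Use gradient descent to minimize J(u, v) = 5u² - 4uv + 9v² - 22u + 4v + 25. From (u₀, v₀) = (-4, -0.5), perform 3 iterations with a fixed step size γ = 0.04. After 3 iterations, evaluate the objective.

13.8562272512

∇J = (10u - 4v - 22, -4u + 18v + 4)
Step 1: at (-4, -0.5), ∇J = (-60, 11) → (-4, -0.5) − 0.04·(-60, 11) = (-1.6, -0.94)
Step 2: at (-1.6, -0.94), ∇J = (-34.24, -6.52) → (-1.6, -0.94) − 0.04·(-34.24, -6.52) = (-0.2304, -0.6792)
Step 3: at (-0.2304, -0.6792), ∇J = (-21.5872, -7.304) → (-0.2304, -0.6792) − 0.04·(-21.5872, -7.304) = (0.633088, -0.38704)
J(0.633088, -0.38704) = 13.8562272512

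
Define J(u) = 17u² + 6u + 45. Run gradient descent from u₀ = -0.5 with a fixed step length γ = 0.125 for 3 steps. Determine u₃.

10.9296875

J′(u) = 34u + 6
Step 1: J′(-0.5) = -11; u₁ = -0.5 − 0.125·(-11) = 0.875
Step 2: J′(0.875) = 35.75; u₂ = 0.875 − 0.125·35.75 = -3.59375
Step 3: J′(-3.59375) = -116.1875; u₃ = -3.59375 − 0.125·(-116.1875) = 10.9296875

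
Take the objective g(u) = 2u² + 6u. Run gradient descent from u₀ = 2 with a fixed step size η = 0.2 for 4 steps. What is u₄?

g′(u) = 4u + 6
Step 1: g′(2) = 14; u₁ = 2 − 0.2·14 = -0.8
Step 2: g′(-0.8) = 2.8; u₂ = -0.8 − 0.2·2.8 = -1.36
Step 3: g′(-1.36) = 0.56; u₃ = -1.36 − 0.2·0.56 = -1.472
Step 4: g′(-1.472) = 0.112; u₄ = -1.472 − 0.2·0.112 = -1.4944

-1.4944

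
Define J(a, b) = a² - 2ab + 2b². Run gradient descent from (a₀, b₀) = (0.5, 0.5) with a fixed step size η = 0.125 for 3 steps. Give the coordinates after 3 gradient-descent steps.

∇J = (2a - 2b, -2a + 4b)
Step 1: at (0.5, 0.5), ∇J = (0, 1) → (0.5, 0.5) − 0.125·(0, 1) = (0.5, 0.375)
Step 2: at (0.5, 0.375), ∇J = (0.25, 0.5) → (0.5, 0.375) − 0.125·(0.25, 0.5) = (0.46875, 0.3125)
Step 3: at (0.46875, 0.3125), ∇J = (0.3125, 0.3125) → (0.46875, 0.3125) − 0.125·(0.3125, 0.3125) = (0.4296875, 0.2734375)

(0.4296875, 0.2734375)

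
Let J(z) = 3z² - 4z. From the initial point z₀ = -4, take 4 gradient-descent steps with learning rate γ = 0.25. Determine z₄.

0.375

J′(z) = 6z - 4
Step 1: J′(-4) = -28; z₁ = -4 − 0.25·(-28) = 3
Step 2: J′(3) = 14; z₂ = 3 − 0.25·14 = -0.5
Step 3: J′(-0.5) = -7; z₃ = -0.5 − 0.25·(-7) = 1.25
Step 4: J′(1.25) = 3.5; z₄ = 1.25 − 0.25·3.5 = 0.375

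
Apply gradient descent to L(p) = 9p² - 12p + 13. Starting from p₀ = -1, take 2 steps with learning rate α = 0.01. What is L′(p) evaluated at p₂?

-20.172

L′(p) = 18p - 12
Step 1: L′(-1) = -30; p₁ = -1 − 0.01·(-30) = -0.7
Step 2: L′(-0.7) = -24.6; p₂ = -0.7 − 0.01·(-24.6) = -0.454
L′(p) at (-0.454) = -20.172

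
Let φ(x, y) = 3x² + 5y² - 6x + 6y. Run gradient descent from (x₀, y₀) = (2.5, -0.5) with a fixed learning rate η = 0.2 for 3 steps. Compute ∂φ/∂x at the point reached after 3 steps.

∇φ = (6x - 6, 10y + 6)
(x₁, y₁) = (2.5, -0.5) − 0.2·(9, 1) = (0.7, -0.7)
(x₂, y₂) = (0.7, -0.7) − 0.2·(-1.8, -1) = (1.06, -0.5)
(x₃, y₃) = (1.06, -0.5) − 0.2·(0.36, 1) = (0.988, -0.7)
∂φ/∂x at (0.988, -0.7) = -0.072

-0.072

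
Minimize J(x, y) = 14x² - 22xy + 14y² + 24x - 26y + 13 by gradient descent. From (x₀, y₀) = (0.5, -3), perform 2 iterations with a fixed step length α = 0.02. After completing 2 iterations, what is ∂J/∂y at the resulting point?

∇J = (28x - 22y + 24, -22x + 28y - 26)
Step 1: at (0.5, -3), ∇J = (104, -121) → (0.5, -3) − 0.02·(104, -121) = (-1.58, -0.58)
Step 2: at (-1.58, -0.58), ∇J = (-7.48, -7.48) → (-1.58, -0.58) − 0.02·(-7.48, -7.48) = (-1.4304, -0.4304)
∂J/∂y at (-1.4304, -0.4304) = -6.5824

-6.5824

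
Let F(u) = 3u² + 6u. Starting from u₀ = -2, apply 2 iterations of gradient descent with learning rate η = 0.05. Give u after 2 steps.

F′(u) = 6u + 6
u₁ = -2 − 0.05·(-6) = -1.7
u₂ = -1.7 − 0.05·(-4.2) = -1.49

-1.49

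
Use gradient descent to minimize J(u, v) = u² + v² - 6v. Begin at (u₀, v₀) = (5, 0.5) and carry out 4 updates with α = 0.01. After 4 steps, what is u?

∇J = (2u, 2v - 6)
Step 1: at (5, 0.5), ∇J = (10, -5) → (5, 0.5) − 0.01·(10, -5) = (4.9, 0.55)
Step 2: at (4.9, 0.55), ∇J = (9.8, -4.9) → (4.9, 0.55) − 0.01·(9.8, -4.9) = (4.802, 0.599)
Step 3: at (4.802, 0.599), ∇J = (9.604, -4.802) → (4.802, 0.599) − 0.01·(9.604, -4.802) = (4.70596, 0.64702)
Step 4: at (4.70596, 0.64702), ∇J = (9.41192, -4.70596) → (4.70596, 0.64702) − 0.01·(9.41192, -4.70596) = (4.6118408, 0.6940796)
u = 4.6118408

4.6118408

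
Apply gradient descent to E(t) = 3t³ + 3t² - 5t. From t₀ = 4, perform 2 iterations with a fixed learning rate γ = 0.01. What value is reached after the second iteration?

E′(t) = 9t² + 6t - 5
t₁ = 4 − 0.01·163 = 2.37
t₂ = 2.37 − 0.01·59.7721 = 1.772279

1.772279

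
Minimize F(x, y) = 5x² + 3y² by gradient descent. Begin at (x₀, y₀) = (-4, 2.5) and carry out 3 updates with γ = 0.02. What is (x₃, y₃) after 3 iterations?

∇F = (10x, 6y)
(x₁, y₁) = (-4, 2.5) − 0.02·(-40, 15) = (-3.2, 2.2)
(x₂, y₂) = (-3.2, 2.2) − 0.02·(-32, 13.2) = (-2.56, 1.936)
(x₃, y₃) = (-2.56, 1.936) − 0.02·(-25.6, 11.616) = (-2.048, 1.70368)

(-2.048, 1.70368)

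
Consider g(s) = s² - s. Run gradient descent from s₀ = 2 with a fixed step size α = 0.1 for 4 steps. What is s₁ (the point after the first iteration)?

g′(s) = 2s - 1
Step 1: g′(2) = 3; s₁ = 2 − 0.1·3 = 1.7

1.7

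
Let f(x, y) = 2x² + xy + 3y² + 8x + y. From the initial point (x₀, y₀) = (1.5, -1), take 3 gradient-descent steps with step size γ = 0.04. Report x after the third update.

∇f = (4x + y + 8, x + 6y + 1)
Step 1: at (1.5, -1), ∇f = (13, -3.5) → (1.5, -1) − 0.04·(13, -3.5) = (0.98, -0.86)
Step 2: at (0.98, -0.86), ∇f = (11.06, -3.18) → (0.98, -0.86) − 0.04·(11.06, -3.18) = (0.5376, -0.7328)
Step 3: at (0.5376, -0.7328), ∇f = (9.4176, -2.8592) → (0.5376, -0.7328) − 0.04·(9.4176, -2.8592) = (0.160896, -0.618432)
x = 0.160896

0.160896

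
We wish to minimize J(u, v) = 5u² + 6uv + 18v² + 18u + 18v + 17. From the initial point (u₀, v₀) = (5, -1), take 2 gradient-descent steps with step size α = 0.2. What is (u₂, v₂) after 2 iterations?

∇J = (10u + 6v + 18, 6u + 36v + 18)
Step 1: at (5, -1), ∇J = (62, 12) → (5, -1) − 0.2·(62, 12) = (-7.4, -3.4)
Step 2: at (-7.4, -3.4), ∇J = (-76.4, -148.8) → (-7.4, -3.4) − 0.2·(-76.4, -148.8) = (7.88, 26.36)

(7.88, 26.36)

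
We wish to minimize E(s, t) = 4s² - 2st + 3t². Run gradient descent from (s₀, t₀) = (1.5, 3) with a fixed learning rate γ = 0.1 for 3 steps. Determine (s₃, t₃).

∇E = (8s - 2t, -2s + 6t)
(s₁, t₁) = (1.5, 3) − 0.1·(6, 15) = (0.9, 1.5)
(s₂, t₂) = (0.9, 1.5) − 0.1·(4.2, 7.2) = (0.48, 0.78)
(s₃, t₃) = (0.48, 0.78) − 0.1·(2.28, 3.72) = (0.252, 0.408)

(0.252, 0.408)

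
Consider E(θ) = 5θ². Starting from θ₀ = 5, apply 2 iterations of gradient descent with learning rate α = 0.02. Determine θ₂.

E′(θ) = 10θ
Step 1: E′(5) = 50; θ₁ = 5 − 0.02·50 = 4
Step 2: E′(4) = 40; θ₂ = 4 − 0.02·40 = 3.2

3.2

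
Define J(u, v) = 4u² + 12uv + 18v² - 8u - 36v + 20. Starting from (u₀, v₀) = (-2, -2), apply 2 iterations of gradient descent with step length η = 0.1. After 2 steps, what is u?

-12.08

∇J = (8u + 12v - 8, 12u + 36v - 36)
(u₁, v₁) = (-2, -2) − 0.1·(-48, -132) = (2.8, 11.2)
(u₂, v₂) = (2.8, 11.2) − 0.1·(148.8, 400.8) = (-12.08, -28.88)
u = -12.08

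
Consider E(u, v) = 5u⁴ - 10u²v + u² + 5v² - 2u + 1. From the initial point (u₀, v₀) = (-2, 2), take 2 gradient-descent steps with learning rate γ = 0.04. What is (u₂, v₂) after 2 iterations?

(2.2416128, 2.50944)

∇E = (20u³ - 20uv + 2u - 2, -10u² + 10v)
Step 1: at (-2, 2), ∇E = (-86, -20) → (-2, 2) − 0.04·(-86, -20) = (1.44, 2.8)
Step 2: at (1.44, 2.8), ∇E = (-20.04032, 7.264) → (1.44, 2.8) − 0.04·(-20.04032, 7.264) = (2.2416128, 2.50944)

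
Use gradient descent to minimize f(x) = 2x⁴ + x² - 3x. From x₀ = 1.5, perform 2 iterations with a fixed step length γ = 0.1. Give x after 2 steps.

f′(x) = 8x³ + 2x - 3
x₁ = 1.5 − 0.1·27 = -1.2
x₂ = -1.2 − 0.1·(-19.224) = 0.7224

0.7224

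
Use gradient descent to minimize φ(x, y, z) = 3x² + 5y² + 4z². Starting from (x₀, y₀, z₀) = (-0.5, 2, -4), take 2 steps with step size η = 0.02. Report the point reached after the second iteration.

∇φ = (6x, 10y, 8z)
(x₁, y₁, z₁) = (-0.5, 2, -4) − 0.02·(-3, 20, -32) = (-0.44, 1.6, -3.36)
(x₂, y₂, z₂) = (-0.44, 1.6, -3.36) − 0.02·(-2.64, 16, -26.88) = (-0.3872, 1.28, -2.8224)

(-0.3872, 1.28, -2.8224)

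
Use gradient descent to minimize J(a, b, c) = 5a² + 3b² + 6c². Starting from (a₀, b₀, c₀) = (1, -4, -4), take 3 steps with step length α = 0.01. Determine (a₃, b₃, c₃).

(0.729, -3.322336, -2.725888)

∇J = (10a, 6b, 12c)
(a₁, b₁, c₁) = (1, -4, -4) − 0.01·(10, -24, -48) = (0.9, -3.76, -3.52)
(a₂, b₂, c₂) = (0.9, -3.76, -3.52) − 0.01·(9, -22.56, -42.24) = (0.81, -3.5344, -3.0976)
(a₃, b₃, c₃) = (0.81, -3.5344, -3.0976) − 0.01·(8.1, -21.2064, -37.1712) = (0.729, -3.322336, -2.725888)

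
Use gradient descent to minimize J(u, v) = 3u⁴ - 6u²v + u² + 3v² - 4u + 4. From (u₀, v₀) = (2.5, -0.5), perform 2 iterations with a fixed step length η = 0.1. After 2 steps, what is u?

6734.97295

∇J = (12u³ - 12uv + 2u - 4, -6u² + 6v)
(u₁, v₁) = (2.5, -0.5) − 0.1·(203.5, -40.5) = (-17.85, 3.55)
(u₂, v₂) = (-17.85, 3.55) − 0.1·(-67528.2295, -1890.435) = (6734.97295, 192.5935)
u = 6734.97295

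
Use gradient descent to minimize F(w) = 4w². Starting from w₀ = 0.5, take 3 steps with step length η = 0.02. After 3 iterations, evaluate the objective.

F′(w) = 8w
w₁ = 0.5 − 0.02·4 = 0.42
w₂ = 0.42 − 0.02·3.36 = 0.3528
w₃ = 0.3528 − 0.02·2.8224 = 0.296352
F(0.296352) = 0.351298031616

0.351298031616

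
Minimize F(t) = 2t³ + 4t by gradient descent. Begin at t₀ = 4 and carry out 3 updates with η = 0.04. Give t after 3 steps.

F′(t) = 6t² + 4
t₁ = 4 − 0.04·100 = 0
t₂ = 0 − 0.04·4 = -0.16
t₃ = -0.16 − 0.04·4.1536 = -0.326144

-0.326144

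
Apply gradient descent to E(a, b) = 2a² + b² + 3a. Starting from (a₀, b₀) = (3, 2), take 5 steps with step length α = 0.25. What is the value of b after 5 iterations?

∇E = (4a + 3, 2b)
(a₁, b₁) = (3, 2) − 0.25·(15, 4) = (-0.75, 1)
(a₂, b₂) = (-0.75, 1) − 0.25·(0, 2) = (-0.75, 0.5)
(a₃, b₃) = (-0.75, 0.5) − 0.25·(0, 1) = (-0.75, 0.25)
(a₄, b₄) = (-0.75, 0.25) − 0.25·(0, 0.5) = (-0.75, 0.125)
(a₅, b₅) = (-0.75, 0.125) − 0.25·(0, 0.25) = (-0.75, 0.0625)
b = 0.0625

0.0625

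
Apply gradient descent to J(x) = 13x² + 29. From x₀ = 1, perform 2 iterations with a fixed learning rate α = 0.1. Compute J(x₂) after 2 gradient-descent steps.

114.1968

J′(x) = 26x
x₁ = 1 − 0.1·26 = -1.6
x₂ = -1.6 − 0.1·(-41.6) = 2.56
J(2.56) = 114.1968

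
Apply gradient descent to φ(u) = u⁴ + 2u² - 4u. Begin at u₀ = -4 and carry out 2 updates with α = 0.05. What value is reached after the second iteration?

φ′(u) = 4u³ + 4u - 4
u₁ = -4 − 0.05·(-276) = 9.8
u₂ = 9.8 − 0.05·3799.968 = -180.1984

-180.1984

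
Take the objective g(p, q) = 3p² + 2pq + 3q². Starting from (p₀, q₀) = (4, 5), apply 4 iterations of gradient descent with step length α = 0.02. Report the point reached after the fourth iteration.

(1.88222464, 2.5986176)

∇g = (6p + 2q, 2p + 6q)
(p₁, q₁) = (4, 5) − 0.02·(34, 38) = (3.32, 4.24)
(p₂, q₂) = (3.32, 4.24) − 0.02·(28.4, 32.08) = (2.752, 3.5984)
(p₃, q₃) = (2.752, 3.5984) − 0.02·(23.7088, 27.0944) = (2.277824, 3.056512)
(p₄, q₄) = (2.277824, 3.056512) − 0.02·(19.779968, 22.89472) = (1.88222464, 2.5986176)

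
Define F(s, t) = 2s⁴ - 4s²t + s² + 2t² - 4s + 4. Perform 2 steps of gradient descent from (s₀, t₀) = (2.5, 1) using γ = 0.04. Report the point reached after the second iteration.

∇F = (8s³ - 8st + 2s - 4, -4s² + 4t)
(s₁, t₁) = (2.5, 1) − 0.04·(106, -21) = (-1.74, 1.84)
(s₂, t₂) = (-1.74, 1.84) − 0.04·(-24.011392, -4.7504) = (-0.77954432, 2.030016)

(-0.77954432, 2.030016)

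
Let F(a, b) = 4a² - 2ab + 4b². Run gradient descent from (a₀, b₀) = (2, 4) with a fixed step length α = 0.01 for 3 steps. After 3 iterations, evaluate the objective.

42.567378177024

∇F = (8a - 2b, -2a + 8b)
Step 1: at (2, 4), ∇F = (8, 28) → (2, 4) − 0.01·(8, 28) = (1.92, 3.72)
Step 2: at (1.92, 3.72), ∇F = (7.92, 25.92) → (1.92, 3.72) − 0.01·(7.92, 25.92) = (1.8408, 3.4608)
Step 3: at (1.8408, 3.4608), ∇F = (7.8048, 24.0048) → (1.8408, 3.4608) − 0.01·(7.8048, 24.0048) = (1.762752, 3.220752)
F(1.762752, 3.220752) = 42.567378177024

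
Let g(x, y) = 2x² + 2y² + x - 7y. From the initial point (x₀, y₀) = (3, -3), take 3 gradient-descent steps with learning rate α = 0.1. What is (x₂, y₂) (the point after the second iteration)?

∇g = (4x + 1, 4y - 7)
(x₁, y₁) = (3, -3) − 0.1·(13, -19) = (1.7, -1.1)
(x₂, y₂) = (1.7, -1.1) − 0.1·(7.8, -11.4) = (0.92, 0.04)

(0.92, 0.04)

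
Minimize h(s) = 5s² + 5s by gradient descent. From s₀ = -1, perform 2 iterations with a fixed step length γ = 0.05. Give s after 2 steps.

h′(s) = 10s + 5
s₁ = -1 − 0.05·(-5) = -0.75
s₂ = -0.75 − 0.05·(-2.5) = -0.625

-0.625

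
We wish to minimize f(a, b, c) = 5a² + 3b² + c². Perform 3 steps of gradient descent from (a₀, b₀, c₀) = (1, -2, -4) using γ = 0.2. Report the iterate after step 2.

∇f = (10a, 6b, 2c)
(a₁, b₁, c₁) = (1, -2, -4) − 0.2·(10, -12, -8) = (-1, 0.4, -2.4)
(a₂, b₂, c₂) = (-1, 0.4, -2.4) − 0.2·(-10, 2.4, -4.8) = (1, -0.08, -1.44)

(1, -0.08, -1.44)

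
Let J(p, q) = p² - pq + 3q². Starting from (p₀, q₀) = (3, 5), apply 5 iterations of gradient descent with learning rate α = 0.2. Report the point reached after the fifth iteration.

(0.45056, 0.1024)

∇J = (2p - q, -p + 6q)
(p₁, q₁) = (3, 5) − 0.2·(1, 27) = (2.8, -0.4)
(p₂, q₂) = (2.8, -0.4) − 0.2·(6, -5.2) = (1.6, 0.64)
(p₃, q₃) = (1.6, 0.64) − 0.2·(2.56, 2.24) = (1.088, 0.192)
(p₄, q₄) = (1.088, 0.192) − 0.2·(1.984, 0.064) = (0.6912, 0.1792)
(p₅, q₅) = (0.6912, 0.1792) − 0.2·(1.2032, 0.384) = (0.45056, 0.1024)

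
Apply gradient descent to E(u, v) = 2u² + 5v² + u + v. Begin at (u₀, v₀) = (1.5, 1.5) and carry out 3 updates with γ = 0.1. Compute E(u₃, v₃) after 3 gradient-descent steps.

∇E = (4u + 1, 10v + 1)
Step 1: at (1.5, 1.5), ∇E = (7, 16) → (1.5, 1.5) − 0.1·(7, 16) = (0.8, -0.1)
Step 2: at (0.8, -0.1), ∇E = (4.2, 0) → (0.8, -0.1) − 0.1·(4.2, 0) = (0.38, -0.1)
Step 3: at (0.38, -0.1), ∇E = (2.52, 0) → (0.38, -0.1) − 0.1·(2.52, 0) = (0.128, -0.1)
E(0.128, -0.1) = 0.110768

0.110768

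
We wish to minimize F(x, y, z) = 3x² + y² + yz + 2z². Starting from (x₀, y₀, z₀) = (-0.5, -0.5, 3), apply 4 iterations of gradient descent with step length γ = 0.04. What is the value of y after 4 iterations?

∇F = (6x, 2y + z, y + 4z)
Step 1: at (-0.5, -0.5, 3), ∇F = (-3, 2, 11.5) → (-0.5, -0.5, 3) − 0.04·(-3, 2, 11.5) = (-0.38, -0.58, 2.54)
Step 2: at (-0.38, -0.58, 2.54), ∇F = (-2.28, 1.38, 9.58) → (-0.38, -0.58, 2.54) − 0.04·(-2.28, 1.38, 9.58) = (-0.2888, -0.6352, 2.1568)
Step 3: at (-0.2888, -0.6352, 2.1568), ∇F = (-1.7328, 0.8864, 7.992) → (-0.2888, -0.6352, 2.1568) − 0.04·(-1.7328, 0.8864, 7.992) = (-0.219488, -0.670656, 1.83712)
Step 4: at (-0.219488, -0.670656, 1.83712), ∇F = (-1.316928, 0.495808, 6.677824) → (-0.219488, -0.670656, 1.83712) − 0.04·(-1.316928, 0.495808, 6.677824) = (-0.16681088, -0.69048832, 1.57000704)
y = -0.69048832

-0.69048832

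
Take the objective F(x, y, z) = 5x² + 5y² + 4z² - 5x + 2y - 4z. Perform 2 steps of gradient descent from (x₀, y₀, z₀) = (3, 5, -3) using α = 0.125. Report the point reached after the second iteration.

(0.65625, 0.125, 0.5)

∇F = (10x - 5, 10y + 2, 8z - 4)
Step 1: at (3, 5, -3), ∇F = (25, 52, -28) → (3, 5, -3) − 0.125·(25, 52, -28) = (-0.125, -1.5, 0.5)
Step 2: at (-0.125, -1.5, 0.5), ∇F = (-6.25, -13, 0) → (-0.125, -1.5, 0.5) − 0.125·(-6.25, -13, 0) = (0.65625, 0.125, 0.5)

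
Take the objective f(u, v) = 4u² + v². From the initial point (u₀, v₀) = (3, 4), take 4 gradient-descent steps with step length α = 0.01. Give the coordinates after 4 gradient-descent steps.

∇f = (8u, 2v)
Step 1: at (3, 4), ∇f = (24, 8) → (3, 4) − 0.01·(24, 8) = (2.76, 3.92)
Step 2: at (2.76, 3.92), ∇f = (22.08, 7.84) → (2.76, 3.92) − 0.01·(22.08, 7.84) = (2.5392, 3.8416)
Step 3: at (2.5392, 3.8416), ∇f = (20.3136, 7.6832) → (2.5392, 3.8416) − 0.01·(20.3136, 7.6832) = (2.336064, 3.764768)
Step 4: at (2.336064, 3.764768), ∇f = (18.688512, 7.529536) → (2.336064, 3.764768) − 0.01·(18.688512, 7.529536) = (2.14917888, 3.68947264)

(2.14917888, 3.68947264)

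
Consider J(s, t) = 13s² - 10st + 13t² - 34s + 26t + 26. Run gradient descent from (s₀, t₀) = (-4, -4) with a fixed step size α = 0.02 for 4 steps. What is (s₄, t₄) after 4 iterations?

∇J = (26s - 10t - 34, -10s + 26t + 26)
Step 1: at (-4, -4), ∇J = (-98, -38) → (-4, -4) − 0.02·(-98, -38) = (-2.04, -3.24)
Step 2: at (-2.04, -3.24), ∇J = (-54.64, -37.84) → (-2.04, -3.24) − 0.02·(-54.64, -37.84) = (-0.9472, -2.4832)
Step 3: at (-0.9472, -2.4832), ∇J = (-33.7952, -29.0912) → (-0.9472, -2.4832) − 0.02·(-33.7952, -29.0912) = (-0.271296, -1.901376)
Step 4: at (-0.271296, -1.901376), ∇J = (-22.039936, -20.722816) → (-0.271296, -1.901376) − 0.02·(-22.039936, -20.722816) = (0.16950272, -1.48691968)

(0.16950272, -1.48691968)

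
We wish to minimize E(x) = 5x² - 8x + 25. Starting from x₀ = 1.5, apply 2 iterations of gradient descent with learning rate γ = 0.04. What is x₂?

1.052

E′(x) = 10x - 8
x₁ = 1.5 − 0.04·7 = 1.22
x₂ = 1.22 − 0.04·4.2 = 1.052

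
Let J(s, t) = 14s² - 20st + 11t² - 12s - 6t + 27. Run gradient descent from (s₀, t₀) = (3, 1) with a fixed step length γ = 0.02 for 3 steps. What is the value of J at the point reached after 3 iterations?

10.686816657408

∇J = (28s - 20t - 12, -20s + 22t - 6)
Step 1: at (3, 1), ∇J = (52, -44) → (3, 1) − 0.02·(52, -44) = (1.96, 1.88)
Step 2: at (1.96, 1.88), ∇J = (5.28, -3.84) → (1.96, 1.88) − 0.02·(5.28, -3.84) = (1.8544, 1.9568)
Step 3: at (1.8544, 1.9568), ∇J = (0.7872, -0.0384) → (1.8544, 1.9568) − 0.02·(0.7872, -0.0384) = (1.838656, 1.957568)
J(1.838656, 1.957568) = 10.686816657408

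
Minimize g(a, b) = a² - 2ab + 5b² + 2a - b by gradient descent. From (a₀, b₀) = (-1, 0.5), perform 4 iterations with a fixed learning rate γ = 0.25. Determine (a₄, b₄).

∇g = (2a - 2b + 2, -2a + 10b - 1)
Step 1: at (-1, 0.5), ∇g = (-1, 6) → (-1, 0.5) − 0.25·(-1, 6) = (-0.75, -1)
Step 2: at (-0.75, -1), ∇g = (2.5, -9.5) → (-0.75, -1) − 0.25·(2.5, -9.5) = (-1.375, 1.375)
Step 3: at (-1.375, 1.375), ∇g = (-3.5, 15.5) → (-1.375, 1.375) − 0.25·(-3.5, 15.5) = (-0.5, -2.5)
Step 4: at (-0.5, -2.5), ∇g = (6, -25) → (-0.5, -2.5) − 0.25·(6, -25) = (-2, 3.75)

(-2, 3.75)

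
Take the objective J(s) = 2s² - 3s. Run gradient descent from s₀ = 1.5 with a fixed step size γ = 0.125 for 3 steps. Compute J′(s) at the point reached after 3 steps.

J′(s) = 4s - 3
s₁ = 1.5 − 0.125·3 = 1.125
s₂ = 1.125 − 0.125·1.5 = 0.9375
s₃ = 0.9375 − 0.125·0.75 = 0.84375
J′(s) at (0.84375) = 0.375

0.375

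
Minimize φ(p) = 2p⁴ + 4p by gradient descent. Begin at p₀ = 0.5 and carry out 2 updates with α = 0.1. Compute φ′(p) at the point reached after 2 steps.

φ′(p) = 8p³ + 4
Step 1: φ′(0.5) = 5; p₁ = 0.5 − 0.1·5 = 0
Step 2: φ′(0) = 4; p₂ = 0 − 0.1·4 = -0.4
φ′(p) at (-0.4) = 3.488

3.488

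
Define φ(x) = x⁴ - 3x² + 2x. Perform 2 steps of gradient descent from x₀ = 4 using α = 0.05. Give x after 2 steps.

81.1966

φ′(x) = 4x³ - 6x + 2
x₁ = 4 − 0.05·234 = -7.7
x₂ = -7.7 − 0.05·(-1777.932) = 81.1966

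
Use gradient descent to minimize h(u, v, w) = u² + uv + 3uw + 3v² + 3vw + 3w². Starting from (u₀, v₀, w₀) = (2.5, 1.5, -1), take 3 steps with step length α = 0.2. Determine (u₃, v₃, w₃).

(1.576, -0.376, -1.96)

∇h = (2u + v + 3w, u + 6v + 3w, 3u + 3v + 6w)
(u₁, v₁, w₁) = (2.5, 1.5, -1) − 0.2·(3.5, 8.5, 6) = (1.8, -0.2, -2.2)
(u₂, v₂, w₂) = (1.8, -0.2, -2.2) − 0.2·(-3.2, -6, -8.4) = (2.44, 1, -0.52)
(u₃, v₃, w₃) = (2.44, 1, -0.52) − 0.2·(4.32, 6.88, 7.2) = (1.576, -0.376, -1.96)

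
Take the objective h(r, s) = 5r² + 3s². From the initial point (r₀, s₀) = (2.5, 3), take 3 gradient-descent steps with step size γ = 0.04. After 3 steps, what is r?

∇h = (10r, 6s)
(r₁, s₁) = (2.5, 3) − 0.04·(25, 18) = (1.5, 2.28)
(r₂, s₂) = (1.5, 2.28) − 0.04·(15, 13.68) = (0.9, 1.7328)
(r₃, s₃) = (0.9, 1.7328) − 0.04·(9, 10.3968) = (0.54, 1.316928)
r = 0.54

0.54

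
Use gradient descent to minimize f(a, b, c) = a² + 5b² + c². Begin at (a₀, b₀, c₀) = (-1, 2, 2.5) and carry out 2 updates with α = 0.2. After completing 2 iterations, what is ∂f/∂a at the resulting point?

-0.72

∇f = (2a, 10b, 2c)
(a₁, b₁, c₁) = (-1, 2, 2.5) − 0.2·(-2, 20, 5) = (-0.6, -2, 1.5)
(a₂, b₂, c₂) = (-0.6, -2, 1.5) − 0.2·(-1.2, -20, 3) = (-0.36, 2, 0.9)
∂f/∂a at (-0.36, 2, 0.9) = -0.72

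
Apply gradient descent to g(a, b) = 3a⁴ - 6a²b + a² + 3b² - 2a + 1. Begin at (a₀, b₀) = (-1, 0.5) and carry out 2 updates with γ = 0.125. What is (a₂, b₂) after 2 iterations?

∇g = (12a³ - 12ab + 2a - 2, -6a² + 6b)
(a₁, b₁) = (-1, 0.5) − 0.125·(-10, -3) = (0.25, 0.875)
(a₂, b₂) = (0.25, 0.875) − 0.125·(-3.9375, 4.875) = (0.7421875, 0.265625)

(0.7421875, 0.265625)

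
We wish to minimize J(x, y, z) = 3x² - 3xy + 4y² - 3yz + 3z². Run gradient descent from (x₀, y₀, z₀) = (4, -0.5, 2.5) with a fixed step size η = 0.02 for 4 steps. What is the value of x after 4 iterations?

2.42730736

∇J = (6x - 3y, -3x + 8y - 3z, -3y + 6z)
Step 1: at (4, -0.5, 2.5), ∇J = (25.5, -23.5, 16.5) → (4, -0.5, 2.5) − 0.02·(25.5, -23.5, 16.5) = (3.49, -0.03, 2.17)
Step 2: at (3.49, -0.03, 2.17), ∇J = (21.03, -17.22, 13.11) → (3.49, -0.03, 2.17) − 0.02·(21.03, -17.22, 13.11) = (3.0694, 0.3144, 1.9078)
Step 3: at (3.0694, 0.3144, 1.9078), ∇J = (17.4732, -12.4164, 10.5036) → (3.0694, 0.3144, 1.9078) − 0.02·(17.4732, -12.4164, 10.5036) = (2.719936, 0.562728, 1.697728)
Step 4: at (2.719936, 0.562728, 1.697728), ∇J = (14.631432, -8.751168, 8.498184) → (2.719936, 0.562728, 1.697728) − 0.02·(14.631432, -8.751168, 8.498184) = (2.42730736, 0.73775136, 1.52776432)
x = 2.42730736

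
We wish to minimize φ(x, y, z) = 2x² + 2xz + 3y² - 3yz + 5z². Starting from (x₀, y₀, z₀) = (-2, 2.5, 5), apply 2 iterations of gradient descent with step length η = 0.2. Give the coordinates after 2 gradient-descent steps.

(0.6, -2.12, 5.16)

∇φ = (4x + 2z, 6y - 3z, 2x - 3y + 10z)
Step 1: at (-2, 2.5, 5), ∇φ = (2, 0, 38.5) → (-2, 2.5, 5) − 0.2·(2, 0, 38.5) = (-2.4, 2.5, -2.7)
Step 2: at (-2.4, 2.5, -2.7), ∇φ = (-15, 23.1, -39.3) → (-2.4, 2.5, -2.7) − 0.2·(-15, 23.1, -39.3) = (0.6, -2.12, 5.16)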